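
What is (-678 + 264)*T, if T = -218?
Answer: 90252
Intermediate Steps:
(-678 + 264)*T = (-678 + 264)*(-218) = -414*(-218) = 90252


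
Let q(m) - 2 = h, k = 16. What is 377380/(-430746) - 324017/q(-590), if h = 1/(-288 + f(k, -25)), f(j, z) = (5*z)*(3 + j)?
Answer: -61945721267111/382287075 ≈ -1.6204e+5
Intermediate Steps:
f(j, z) = 5*z*(3 + j)
h = -1/2663 (h = 1/(-288 + 5*(-25)*(3 + 16)) = 1/(-288 + 5*(-25)*19) = 1/(-288 - 2375) = 1/(-2663) = -1/2663 ≈ -0.00037552)
q(m) = 5325/2663 (q(m) = 2 - 1/2663 = 5325/2663)
377380/(-430746) - 324017/q(-590) = 377380/(-430746) - 324017/5325/2663 = 377380*(-1/430746) - 324017*2663/5325 = -188690/215373 - 862857271/5325 = -61945721267111/382287075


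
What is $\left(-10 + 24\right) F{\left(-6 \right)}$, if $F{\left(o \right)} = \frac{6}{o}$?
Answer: $-14$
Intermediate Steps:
$\left(-10 + 24\right) F{\left(-6 \right)} = \left(-10 + 24\right) \frac{6}{-6} = 14 \cdot 6 \left(- \frac{1}{6}\right) = 14 \left(-1\right) = -14$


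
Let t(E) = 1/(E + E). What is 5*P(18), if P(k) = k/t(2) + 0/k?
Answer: 360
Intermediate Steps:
t(E) = 1/(2*E)
P(k) = 4*k (P(k) = k/(((½)/2)) + 0/k = k/(((½)*(½))) + 0 = k/(¼) + 0 = k*4 + 0 = 4*k + 0 = 4*k)
5*P(18) = 5*(4*18) = 5*72 = 360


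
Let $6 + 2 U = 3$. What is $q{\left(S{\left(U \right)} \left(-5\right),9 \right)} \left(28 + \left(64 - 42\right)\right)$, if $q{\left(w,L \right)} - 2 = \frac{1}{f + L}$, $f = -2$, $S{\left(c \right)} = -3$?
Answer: $\frac{750}{7} \approx 107.14$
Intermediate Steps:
$U = - \frac{3}{2}$ ($U = -3 + \frac{1}{2} \cdot 3 = -3 + \frac{3}{2} = - \frac{3}{2} \approx -1.5$)
$q{\left(w,L \right)} = 2 + \frac{1}{-2 + L}$
$q{\left(S{\left(U \right)} \left(-5\right),9 \right)} \left(28 + \left(64 - 42\right)\right) = \frac{-3 + 2 \cdot 9}{-2 + 9} \left(28 + \left(64 - 42\right)\right) = \frac{-3 + 18}{7} \left(28 + \left(64 - 42\right)\right) = \frac{1}{7} \cdot 15 \left(28 + 22\right) = \frac{15}{7} \cdot 50 = \frac{750}{7}$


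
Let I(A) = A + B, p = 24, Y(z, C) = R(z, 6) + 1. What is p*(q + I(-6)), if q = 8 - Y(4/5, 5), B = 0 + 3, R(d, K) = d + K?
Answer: -336/5 ≈ -67.200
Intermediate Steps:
R(d, K) = K + d
Y(z, C) = 7 + z (Y(z, C) = (6 + z) + 1 = 7 + z)
B = 3
q = ⅕ (q = 8 - (7 + 4/5) = 8 - (7 + 4*(⅕)) = 8 - (7 + ⅘) = 8 - 1*39/5 = 8 - 39/5 = ⅕ ≈ 0.20000)
I(A) = 3 + A (I(A) = A + 3 = 3 + A)
p*(q + I(-6)) = 24*(⅕ + (3 - 6)) = 24*(⅕ - 3) = 24*(-14/5) = -336/5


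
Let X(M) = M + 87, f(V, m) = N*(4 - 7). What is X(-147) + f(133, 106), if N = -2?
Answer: -54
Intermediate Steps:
f(V, m) = 6 (f(V, m) = -2*(4 - 7) = -2*(-3) = 6)
X(M) = 87 + M
X(-147) + f(133, 106) = (87 - 147) + 6 = -60 + 6 = -54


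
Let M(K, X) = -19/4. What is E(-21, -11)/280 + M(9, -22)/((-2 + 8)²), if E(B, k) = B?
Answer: -149/720 ≈ -0.20694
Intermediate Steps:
M(K, X) = -19/4 (M(K, X) = -19*¼ = -19/4)
E(-21, -11)/280 + M(9, -22)/((-2 + 8)²) = -21/280 - 19/(4*(-2 + 8)²) = -21*1/280 - 19/(4*(6²)) = -3/40 - 19/4/36 = -3/40 - 19/4*1/36 = -3/40 - 19/144 = -149/720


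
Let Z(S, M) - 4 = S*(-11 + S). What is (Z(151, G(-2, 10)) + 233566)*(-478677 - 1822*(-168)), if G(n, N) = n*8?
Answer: -43958106510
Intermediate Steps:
G(n, N) = 8*n
Z(S, M) = 4 + S*(-11 + S)
(Z(151, G(-2, 10)) + 233566)*(-478677 - 1822*(-168)) = ((4 + 151² - 11*151) + 233566)*(-478677 - 1822*(-168)) = ((4 + 22801 - 1661) + 233566)*(-478677 + 306096) = (21144 + 233566)*(-172581) = 254710*(-172581) = -43958106510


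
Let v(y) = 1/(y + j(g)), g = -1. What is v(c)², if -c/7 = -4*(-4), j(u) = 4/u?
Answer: 1/13456 ≈ 7.4316e-5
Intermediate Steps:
c = -112 (c = -(-28)*(-4) = -7*16 = -112)
v(y) = 1/(-4 + y) (v(y) = 1/(y + 4/(-1)) = 1/(y + 4*(-1)) = 1/(y - 4) = 1/(-4 + y))
v(c)² = (1/(-4 - 112))² = (1/(-116))² = (-1/116)² = 1/13456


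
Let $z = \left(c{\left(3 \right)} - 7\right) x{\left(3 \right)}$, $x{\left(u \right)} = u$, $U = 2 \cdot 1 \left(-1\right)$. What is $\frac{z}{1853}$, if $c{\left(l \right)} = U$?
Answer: $- \frac{27}{1853} \approx -0.014571$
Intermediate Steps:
$U = -2$ ($U = 2 \left(-1\right) = -2$)
$c{\left(l \right)} = -2$
$z = -27$ ($z = \left(-2 - 7\right) 3 = \left(-9\right) 3 = -27$)
$\frac{z}{1853} = - \frac{27}{1853}$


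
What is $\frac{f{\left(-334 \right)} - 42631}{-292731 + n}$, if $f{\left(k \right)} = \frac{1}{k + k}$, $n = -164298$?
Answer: $\frac{9492503}{101765124} \approx 0.093279$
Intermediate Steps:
$f{\left(k \right)} = \frac{1}{2 k}$
$\frac{f{\left(-334 \right)} - 42631}{-292731 + n} = \frac{\frac{1}{2 \left(-334\right)} - 42631}{-292731 - 164298} = \frac{\frac{1}{2} \left(- \frac{1}{334}\right) - 42631}{-457029} = \left(- \frac{1}{668} - 42631\right) \left(- \frac{1}{457029}\right) = \left(- \frac{28477509}{668}\right) \left(- \frac{1}{457029}\right) = \frac{9492503}{101765124}$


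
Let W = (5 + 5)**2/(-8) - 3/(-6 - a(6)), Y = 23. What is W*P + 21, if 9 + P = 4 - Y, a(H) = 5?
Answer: 3997/11 ≈ 363.36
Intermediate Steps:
W = -269/22 (W = (5 + 5)**2/(-8) - 3/(-6 - 1*5) = 10**2*(-1/8) - 3/(-6 - 5) = 100*(-1/8) - 3/(-11) = -25/2 - 3*(-1/11) = -25/2 + 3/11 = -269/22 ≈ -12.227)
P = -28 (P = -9 + (4 - 1*23) = -9 + (4 - 23) = -9 - 19 = -28)
W*P + 21 = -269/22*(-28) + 21 = 3766/11 + 21 = 3997/11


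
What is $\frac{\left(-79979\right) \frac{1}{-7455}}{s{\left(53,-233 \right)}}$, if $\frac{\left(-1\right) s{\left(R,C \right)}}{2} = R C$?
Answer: $\frac{79979}{184123590} \approx 0.00043438$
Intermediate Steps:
$s{\left(R,C \right)} = - 2 C R$ ($s{\left(R,C \right)} = - 2 R C = - 2 C R$)
$\frac{\left(-79979\right) \frac{1}{-7455}}{s{\left(53,-233 \right)}} = \frac{\left(-79979\right) \frac{1}{-7455}}{\left(-2\right) \left(-233\right) 53} = \frac{\left(-79979\right) \left(- \frac{1}{7455}\right)}{24698} = \frac{79979}{7455} \cdot \frac{1}{24698} = \frac{79979}{184123590}$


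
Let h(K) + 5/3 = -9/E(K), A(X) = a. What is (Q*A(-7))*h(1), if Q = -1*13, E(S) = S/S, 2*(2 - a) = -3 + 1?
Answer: 416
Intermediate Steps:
a = 3 (a = 2 - (-3 + 1)/2 = 2 - ½*(-2) = 2 + 1 = 3)
E(S) = 1
A(X) = 3
Q = -13
h(K) = -32/3 (h(K) = -5/3 - 9/1 = -5/3 - 9*1 = -5/3 - 9 = -32/3)
(Q*A(-7))*h(1) = -13*3*(-32/3) = -39*(-32/3) = 416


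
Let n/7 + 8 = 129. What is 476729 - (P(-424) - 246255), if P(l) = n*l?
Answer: 1082112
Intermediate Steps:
n = 847 (n = -56 + 7*129 = -56 + 903 = 847)
P(l) = 847*l
476729 - (P(-424) - 246255) = 476729 - (847*(-424) - 246255) = 476729 - (-359128 - 246255) = 476729 - 1*(-605383) = 476729 + 605383 = 1082112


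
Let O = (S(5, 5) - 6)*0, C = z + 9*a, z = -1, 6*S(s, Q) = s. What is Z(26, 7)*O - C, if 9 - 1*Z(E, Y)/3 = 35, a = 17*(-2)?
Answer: 307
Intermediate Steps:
a = -34
S(s, Q) = s/6
Z(E, Y) = -78 (Z(E, Y) = 27 - 3*35 = 27 - 105 = -78)
C = -307 (C = -1 + 9*(-34) = -1 - 306 = -307)
O = 0 (O = ((⅙)*5 - 6)*0 = (⅚ - 6)*0 = -31/6*0 = 0)
Z(26, 7)*O - C = -78*0 - 1*(-307) = 0 + 307 = 307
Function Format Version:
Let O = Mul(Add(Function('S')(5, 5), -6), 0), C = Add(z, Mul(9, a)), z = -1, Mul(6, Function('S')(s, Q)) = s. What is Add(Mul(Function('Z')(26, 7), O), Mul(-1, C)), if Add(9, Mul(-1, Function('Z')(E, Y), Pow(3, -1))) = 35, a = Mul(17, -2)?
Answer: 307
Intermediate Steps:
a = -34
Function('S')(s, Q) = Mul(Rational(1, 6), s)
Function('Z')(E, Y) = -78 (Function('Z')(E, Y) = Add(27, Mul(-3, 35)) = Add(27, -105) = -78)
C = -307 (C = Add(-1, Mul(9, -34)) = Add(-1, -306) = -307)
O = 0 (O = Mul(Add(Mul(Rational(1, 6), 5), -6), 0) = Mul(Add(Rational(5, 6), -6), 0) = Mul(Rational(-31, 6), 0) = 0)
Add(Mul(Function('Z')(26, 7), O), Mul(-1, C)) = Add(Mul(-78, 0), Mul(-1, -307)) = Add(0, 307) = 307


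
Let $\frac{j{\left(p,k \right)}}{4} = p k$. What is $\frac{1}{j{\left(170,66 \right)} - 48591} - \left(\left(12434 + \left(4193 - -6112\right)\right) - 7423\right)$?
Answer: $- \frac{56837677}{3711} \approx -15316.0$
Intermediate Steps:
$j{\left(p,k \right)} = 4 k p$ ($j{\left(p,k \right)} = 4 p k = 4 k p$)
$\frac{1}{j{\left(170,66 \right)} - 48591} - \left(\left(12434 + \left(4193 - -6112\right)\right) - 7423\right) = \frac{1}{4 \cdot 66 \cdot 170 - 48591} - \left(\left(12434 + \left(4193 - -6112\right)\right) - 7423\right) = \frac{1}{44880 - 48591} - \left(\left(12434 + \left(4193 + 6112\right)\right) - 7423\right) = \frac{1}{-3711} - \left(\left(12434 + 10305\right) - 7423\right) = - \frac{1}{3711} - \left(22739 - 7423\right) = - \frac{1}{3711} - 15316 = - \frac{56837677}{3711}$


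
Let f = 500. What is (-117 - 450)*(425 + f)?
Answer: -524475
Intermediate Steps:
(-117 - 450)*(425 + f) = (-117 - 450)*(425 + 500) = -567*925 = -524475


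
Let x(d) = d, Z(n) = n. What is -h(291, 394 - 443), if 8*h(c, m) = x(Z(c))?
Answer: -291/8 ≈ -36.375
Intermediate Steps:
h(c, m) = c/8
-h(291, 394 - 443) = -291/8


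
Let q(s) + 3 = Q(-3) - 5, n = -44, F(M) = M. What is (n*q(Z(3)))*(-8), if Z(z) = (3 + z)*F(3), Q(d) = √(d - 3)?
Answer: -2816 + 352*I*√6 ≈ -2816.0 + 862.22*I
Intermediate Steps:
Q(d) = √(-3 + d)
Z(z) = 9 + 3*z (Z(z) = (3 + z)*3 = 9 + 3*z)
q(s) = -8 + I*√6 (q(s) = -3 + (√(-3 - 3) - 5) = -3 + (√(-6) - 5) = -3 + (I*√6 - 5) = -3 + (-5 + I*√6) = -8 + I*√6)
(n*q(Z(3)))*(-8) = -44*(-8 + I*√6)*(-8) = (352 - 44*I*√6)*(-8) = -2816 + 352*I*√6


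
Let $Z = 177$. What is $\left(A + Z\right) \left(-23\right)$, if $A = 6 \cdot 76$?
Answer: $-14559$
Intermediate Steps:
$A = 456$
$\left(A + Z\right) \left(-23\right) = \left(456 + 177\right) \left(-23\right) = 633 \left(-23\right) = -14559$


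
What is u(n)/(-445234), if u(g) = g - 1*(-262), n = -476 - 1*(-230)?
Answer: -8/222617 ≈ -3.5936e-5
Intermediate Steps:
n = -246 (n = -476 + 230 = -246)
u(g) = 262 + g (u(g) = g + 262 = 262 + g)
u(n)/(-445234) = (262 - 246)/(-445234) = 16*(-1/445234) = -8/222617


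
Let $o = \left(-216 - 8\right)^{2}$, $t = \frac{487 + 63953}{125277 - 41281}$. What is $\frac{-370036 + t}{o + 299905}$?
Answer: $- \frac{7770369854}{7351350919} \approx -1.057$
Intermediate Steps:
$t = \frac{16110}{20999}$ ($t = \frac{64440}{83996} = 64440 \cdot \frac{1}{83996} = \frac{16110}{20999} \approx 0.76718$)
$o = 50176$ ($o = \left(-224\right)^{2} = 50176$)
$\frac{-370036 + t}{o + 299905} = \frac{-370036 + \frac{16110}{20999}}{50176 + 299905} = - \frac{7770369854}{20999 \cdot 350081} = \left(- \frac{7770369854}{20999}\right) \frac{1}{350081} = - \frac{7770369854}{7351350919}$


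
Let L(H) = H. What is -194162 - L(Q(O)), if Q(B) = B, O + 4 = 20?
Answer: -194178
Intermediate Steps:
O = 16 (O = -4 + 20 = 16)
-194162 - L(Q(O)) = -194162 - 1*16 = -194162 - 16 = -194178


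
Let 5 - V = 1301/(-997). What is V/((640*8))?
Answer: 3143/2552320 ≈ 0.0012314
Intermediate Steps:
V = 6286/997 (V = 5 - 1301/(-997) = 5 - 1301*(-1)/997 = 5 - 1*(-1301/997) = 5 + 1301/997 = 6286/997 ≈ 6.3049)
V/((640*8)) = 6286/(997*((640*8))) = (6286/997)/5120 = (6286/997)*(1/5120) = 3143/2552320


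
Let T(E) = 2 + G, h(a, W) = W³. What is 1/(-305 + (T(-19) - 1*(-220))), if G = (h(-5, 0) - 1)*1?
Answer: -1/84 ≈ -0.011905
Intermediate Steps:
G = -1 (G = (0³ - 1)*1 = (0 - 1)*1 = -1*1 = -1)
T(E) = 1 (T(E) = 2 - 1 = 1)
1/(-305 + (T(-19) - 1*(-220))) = 1/(-305 + (1 - 1*(-220))) = 1/(-305 + (1 + 220)) = 1/(-305 + 221) = 1/(-84) = -1/84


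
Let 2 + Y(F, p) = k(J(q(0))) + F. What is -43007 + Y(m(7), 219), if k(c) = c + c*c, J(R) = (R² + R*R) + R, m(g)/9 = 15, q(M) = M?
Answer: -42874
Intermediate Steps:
m(g) = 135 (m(g) = 9*15 = 135)
J(R) = R + 2*R² (J(R) = (R² + R²) + R = 2*R² + R = R + 2*R²)
k(c) = c + c²
Y(F, p) = -2 + F (Y(F, p) = -2 + ((0*(1 + 2*0))*(1 + 0*(1 + 2*0)) + F) = -2 + ((0*(1 + 0))*(1 + 0*(1 + 0)) + F) = -2 + ((0*1)*(1 + 0*1) + F) = -2 + (0*(1 + 0) + F) = -2 + (0*1 + F) = -2 + (0 + F) = -2 + F)
-43007 + Y(m(7), 219) = -43007 + (-2 + 135) = -43007 + 133 = -42874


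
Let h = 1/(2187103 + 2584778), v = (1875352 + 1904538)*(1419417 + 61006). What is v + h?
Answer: 26702663933543717071/4771881 ≈ 5.5958e+12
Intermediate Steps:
v = 5595836093470 (v = 3779890*1480423 = 5595836093470)
h = 1/4771881 ≈ 2.0956e-7
v + h = 5595836093470 + 1/4771881 = 26702663933543717071/4771881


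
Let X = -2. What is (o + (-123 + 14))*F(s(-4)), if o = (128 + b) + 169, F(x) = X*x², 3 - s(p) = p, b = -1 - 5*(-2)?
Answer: -19306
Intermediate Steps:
b = 9 (b = -1 + 10 = 9)
s(p) = 3 - p
F(x) = -2*x²
o = 306 (o = (128 + 9) + 169 = 137 + 169 = 306)
(o + (-123 + 14))*F(s(-4)) = (306 + (-123 + 14))*(-2*(3 - 1*(-4))²) = (306 - 109)*(-2*(3 + 4)²) = 197*(-2*7²) = 197*(-2*49) = 197*(-98) = -19306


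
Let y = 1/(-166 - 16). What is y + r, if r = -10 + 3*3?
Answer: -183/182 ≈ -1.0055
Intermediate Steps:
y = -1/182 (y = 1/(-182) = -1/182 ≈ -0.0054945)
r = -1 (r = -10 + 9 = -1)
y + r = -1/182 - 1 = -183/182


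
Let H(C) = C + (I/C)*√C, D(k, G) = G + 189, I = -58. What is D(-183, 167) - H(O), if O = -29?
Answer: 385 - 2*I*√29 ≈ 385.0 - 10.77*I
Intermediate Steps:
D(k, G) = 189 + G
H(C) = C - 58/√C (H(C) = C + (-58/C)*√C = C - 58/√C)
D(-183, 167) - H(O) = (189 + 167) - (-29 - (-2)*I*√29) = 356 - (-29 - (-2)*I*√29) = 356 - (-29 + 2*I*√29) = 356 + (29 - 2*I*√29) = 385 - 2*I*√29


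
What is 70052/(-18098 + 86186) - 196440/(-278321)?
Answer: 8218037353/4737580062 ≈ 1.7346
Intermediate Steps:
70052/(-18098 + 86186) - 196440/(-278321) = 70052/68088 - 196440*(-1/278321) = 70052*(1/68088) + 196440/278321 = 17513/17022 + 196440/278321 = 8218037353/4737580062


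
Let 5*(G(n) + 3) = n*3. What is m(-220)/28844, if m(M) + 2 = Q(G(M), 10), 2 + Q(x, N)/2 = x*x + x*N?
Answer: 8436/7211 ≈ 1.1699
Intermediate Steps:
G(n) = -3 + 3*n/5 (G(n) = -3 + (n*3)/5 = -3 + (3*n)/5 = -3 + 3*n/5)
Q(x, N) = -4 + 2*x² + 2*N*x (Q(x, N) = -4 + 2*(x*x + x*N) = -4 + 2*(x² + N*x) = -4 + (2*x² + 2*N*x) = -4 + 2*x² + 2*N*x)
m(M) = -66 + 2*(-3 + 3*M/5)² + 12*M (m(M) = -2 + (-4 + 2*(-3 + 3*M/5)² + 2*10*(-3 + 3*M/5)) = -2 + (-4 + 2*(-3 + 3*M/5)² + (-60 + 12*M)) = -2 + (-64 + 2*(-3 + 3*M/5)² + 12*M) = -66 + 2*(-3 + 3*M/5)² + 12*M)
m(-220)/28844 = (-48 + (18/25)*(-220)² + (24/5)*(-220))/28844 = (-48 + (18/25)*48400 - 1056)*(1/28844) = (-48 + 34848 - 1056)*(1/28844) = 33744*(1/28844) = 8436/7211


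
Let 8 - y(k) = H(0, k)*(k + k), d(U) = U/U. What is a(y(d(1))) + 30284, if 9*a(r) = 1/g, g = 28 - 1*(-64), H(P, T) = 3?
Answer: 25075153/828 ≈ 30284.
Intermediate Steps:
d(U) = 1
y(k) = 8 - 6*k (y(k) = 8 - 3*(k + k) = 8 - 3*2*k = 8 - 6*k)
g = 92 (g = 28 + 64 = 92)
a(r) = 1/828 (a(r) = (1/9)/92 = (1/9)*(1/92) = 1/828)
a(y(d(1))) + 30284 = 1/828 + 30284 = 25075153/828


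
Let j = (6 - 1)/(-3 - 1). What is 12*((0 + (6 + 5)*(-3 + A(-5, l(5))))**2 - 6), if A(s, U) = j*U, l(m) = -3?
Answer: 2979/4 ≈ 744.75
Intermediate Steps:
j = -5/4 (j = 5/(-4) = 5*(-1/4) = -5/4 ≈ -1.2500)
A(s, U) = -5*U/4
12*((0 + (6 + 5)*(-3 + A(-5, l(5))))**2 - 6) = 12*((0 + (6 + 5)*(-3 - 5/4*(-3)))**2 - 6) = 12*((0 + 11*(-3 + 15/4))**2 - 6) = 12*((0 + 11*(3/4))**2 - 6) = 12*((0 + 33/4)**2 - 6) = 12*((33/4)**2 - 6) = 12*(1089/16 - 6) = 12*(993/16) = 2979/4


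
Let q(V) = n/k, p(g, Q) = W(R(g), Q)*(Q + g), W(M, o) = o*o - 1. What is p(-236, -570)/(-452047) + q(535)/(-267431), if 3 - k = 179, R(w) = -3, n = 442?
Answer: 6162796736559619/10638441550616 ≈ 579.29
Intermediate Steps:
k = -176 (k = 3 - 1*179 = 3 - 179 = -176)
W(M, o) = -1 + o² (W(M, o) = o² - 1 = -1 + o²)
p(g, Q) = (-1 + Q²)*(Q + g)
q(V) = -221/88 (q(V) = 442/(-176) = 442*(-1/176) = -221/88)
p(-236, -570)/(-452047) + q(535)/(-267431) = ((-1 + (-570)²)*(-570 - 236))/(-452047) - 221/88/(-267431) = ((-1 + 324900)*(-806))*(-1/452047) - 221/88*(-1/267431) = (324899*(-806))*(-1/452047) + 221/23533928 = -261868594*(-1/452047) + 221/23533928 = 261868594/452047 + 221/23533928 = 6162796736559619/10638441550616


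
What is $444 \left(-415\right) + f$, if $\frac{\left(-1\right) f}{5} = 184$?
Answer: $-185180$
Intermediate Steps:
$f = -920$ ($f = \left(-5\right) 184 = -920$)
$444 \left(-415\right) + f = 444 \left(-415\right) - 920 = -184260 - 920 = -185180$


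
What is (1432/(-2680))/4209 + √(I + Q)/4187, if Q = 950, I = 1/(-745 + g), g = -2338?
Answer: -179/1410015 + √9029641467/12908521 ≈ 0.0072344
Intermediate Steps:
I = -1/3083 (I = 1/(-745 - 2338) = 1/(-3083) = -1/3083 ≈ -0.00032436)
(1432/(-2680))/4209 + √(I + Q)/4187 = (1432/(-2680))/4209 + √(-1/3083 + 950)/4187 = (1432*(-1/2680))*(1/4209) + √(2928849/3083)*(1/4187) = -179/335*1/4209 + (√9029641467/3083)*(1/4187) = -179/1410015 + √9029641467/12908521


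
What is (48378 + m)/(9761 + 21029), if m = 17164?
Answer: 32771/15395 ≈ 2.1287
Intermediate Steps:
(48378 + m)/(9761 + 21029) = (48378 + 17164)/(9761 + 21029) = 65542/30790 = 65542*(1/30790) = 32771/15395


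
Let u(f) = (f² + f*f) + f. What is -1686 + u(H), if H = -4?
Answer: -1658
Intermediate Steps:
u(f) = f + 2*f² (u(f) = (f² + f²) + f = 2*f² + f = f + 2*f²)
-1686 + u(H) = -1686 - 4*(1 + 2*(-4)) = -1686 - 4*(1 - 8) = -1686 - 4*(-7) = -1686 + 28 = -1658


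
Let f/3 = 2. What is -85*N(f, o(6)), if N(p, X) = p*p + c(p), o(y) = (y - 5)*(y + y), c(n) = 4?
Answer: -3400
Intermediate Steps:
f = 6 (f = 3*2 = 6)
o(y) = 2*y*(-5 + y) (o(y) = (-5 + y)*(2*y) = 2*y*(-5 + y))
N(p, X) = 4 + p² (N(p, X) = p*p + 4 = p² + 4 = 4 + p²)
-85*N(f, o(6)) = -85*(4 + 6²) = -85*(4 + 36) = -85*40 = -3400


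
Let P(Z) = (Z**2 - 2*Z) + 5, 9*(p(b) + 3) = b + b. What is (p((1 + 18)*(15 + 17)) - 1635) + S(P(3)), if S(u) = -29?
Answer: -13787/9 ≈ -1531.9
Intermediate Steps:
p(b) = -3 + 2*b/9 (p(b) = -3 + (b + b)/9 = -3 + (2*b)/9 = -3 + 2*b/9)
P(Z) = 5 + Z**2 - 2*Z
(p((1 + 18)*(15 + 17)) - 1635) + S(P(3)) = ((-3 + 2*((1 + 18)*(15 + 17))/9) - 1635) - 29 = ((-3 + 2*(19*32)/9) - 1635) - 29 = ((-3 + (2/9)*608) - 1635) - 29 = ((-3 + 1216/9) - 1635) - 29 = (1189/9 - 1635) - 29 = -13526/9 - 29 = -13787/9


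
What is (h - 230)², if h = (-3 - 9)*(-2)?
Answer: 42436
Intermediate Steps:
h = 24 (h = -12*(-2) = 24)
(h - 230)² = (24 - 230)² = (-206)² = 42436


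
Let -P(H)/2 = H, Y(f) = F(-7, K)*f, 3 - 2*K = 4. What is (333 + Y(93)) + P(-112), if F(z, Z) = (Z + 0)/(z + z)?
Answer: 15689/28 ≈ 560.32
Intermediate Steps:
K = -½ (K = 3/2 - ½*4 = 3/2 - 2 = -½ ≈ -0.50000)
F(z, Z) = Z/(2*z) (F(z, Z) = Z/((2*z)) = Z*(1/(2*z)) = Z/(2*z))
Y(f) = f/28 (Y(f) = ((½)*(-½)/(-7))*f = ((½)*(-½)*(-⅐))*f = f/28)
P(H) = -2*H
(333 + Y(93)) + P(-112) = (333 + (1/28)*93) - 2*(-112) = (333 + 93/28) + 224 = 9417/28 + 224 = 15689/28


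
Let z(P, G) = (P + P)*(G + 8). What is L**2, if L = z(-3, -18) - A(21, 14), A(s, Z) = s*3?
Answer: 9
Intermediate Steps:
z(P, G) = 2*P*(8 + G) (z(P, G) = (2*P)*(8 + G) = 2*P*(8 + G))
A(s, Z) = 3*s
L = -3 (L = 2*(-3)*(8 - 18) - 3*21 = 2*(-3)*(-10) - 1*63 = 60 - 63 = -3)
L**2 = (-3)**2 = 9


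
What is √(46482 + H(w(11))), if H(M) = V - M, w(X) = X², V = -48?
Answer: √46313 ≈ 215.20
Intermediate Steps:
H(M) = -48 - M
√(46482 + H(w(11))) = √(46482 + (-48 - 1*11²)) = √(46482 + (-48 - 1*121)) = √(46482 + (-48 - 121)) = √(46482 - 169) = √46313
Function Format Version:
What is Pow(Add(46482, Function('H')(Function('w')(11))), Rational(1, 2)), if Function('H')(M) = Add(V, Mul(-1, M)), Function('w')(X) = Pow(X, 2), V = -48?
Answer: Pow(46313, Rational(1, 2)) ≈ 215.20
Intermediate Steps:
Function('H')(M) = Add(-48, Mul(-1, M))
Pow(Add(46482, Function('H')(Function('w')(11))), Rational(1, 2)) = Pow(Add(46482, Add(-48, Mul(-1, Pow(11, 2)))), Rational(1, 2)) = Pow(Add(46482, Add(-48, Mul(-1, 121))), Rational(1, 2)) = Pow(Add(46482, Add(-48, -121)), Rational(1, 2)) = Pow(Add(46482, -169), Rational(1, 2)) = Pow(46313, Rational(1, 2))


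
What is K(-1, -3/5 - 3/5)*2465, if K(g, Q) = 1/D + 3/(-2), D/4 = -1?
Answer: -17255/4 ≈ -4313.8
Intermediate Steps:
D = -4 (D = 4*(-1) = -4)
K(g, Q) = -7/4 (K(g, Q) = 1/(-4) + 3/(-2) = 1*(-¼) + 3*(-½) = -¼ - 3/2 = -7/4)
K(-1, -3/5 - 3/5)*2465 = -7/4*2465 = -17255/4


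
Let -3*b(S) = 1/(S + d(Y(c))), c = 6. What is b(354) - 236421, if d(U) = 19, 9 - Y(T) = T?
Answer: -264555100/1119 ≈ -2.3642e+5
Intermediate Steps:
Y(T) = 9 - T
b(S) = -1/(3*(19 + S)) (b(S) = -1/(3*(S + 19)) = -1/(3*(19 + S)))
b(354) - 236421 = -1/(57 + 3*354) - 236421 = -1/(57 + 1062) - 236421 = -1/1119 - 236421 = -264555100/1119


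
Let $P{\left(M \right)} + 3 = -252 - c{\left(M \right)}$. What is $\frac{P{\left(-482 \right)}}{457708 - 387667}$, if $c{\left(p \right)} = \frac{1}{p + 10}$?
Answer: $- \frac{120359}{33059352} \approx -0.0036407$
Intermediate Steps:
$c{\left(p \right)} = \frac{1}{10 + p}$
$P{\left(M \right)} = -255 - \frac{1}{10 + M}$ ($P{\left(M \right)} = -3 - \left(252 + \frac{1}{10 + M}\right) = -255 - \frac{1}{10 + M}$)
$\frac{P{\left(-482 \right)}}{457708 - 387667} = \frac{\frac{1}{10 - 482} \left(-2551 - -122910\right)}{457708 - 387667} = \frac{\frac{1}{-472} \left(-2551 + 122910\right)}{457708 - 387667} = \frac{\left(- \frac{1}{472}\right) 120359}{70041} = \left(- \frac{120359}{472}\right) \frac{1}{70041} = - \frac{120359}{33059352}$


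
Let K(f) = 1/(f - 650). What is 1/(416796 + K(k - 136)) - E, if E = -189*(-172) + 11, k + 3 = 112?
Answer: -9175915203752/282170891 ≈ -32519.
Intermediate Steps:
k = 109 (k = -3 + 112 = 109)
K(f) = 1/(-650 + f)
E = 32519 (E = 32508 + 11 = 32519)
1/(416796 + K(k - 136)) - E = 1/(416796 + 1/(-650 + (109 - 136))) - 1*32519 = 1/(416796 + 1/(-650 - 27)) - 32519 = 1/(416796 + 1/(-677)) - 32519 = 1/(416796 - 1/677) - 32519 = 1/(282170891/677) - 32519 = 677/282170891 - 32519 = -9175915203752/282170891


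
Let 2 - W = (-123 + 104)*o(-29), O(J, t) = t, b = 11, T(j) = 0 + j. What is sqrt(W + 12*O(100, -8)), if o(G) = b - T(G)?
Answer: 3*sqrt(74) ≈ 25.807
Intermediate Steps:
T(j) = j
o(G) = 11 - G
W = 762 (W = 2 - (-123 + 104)*(11 - 1*(-29)) = 2 - (-19)*(11 + 29) = 2 - (-19)*40 = 2 - 1*(-760) = 2 + 760 = 762)
sqrt(W + 12*O(100, -8)) = sqrt(762 + 12*(-8)) = sqrt(762 - 96) = sqrt(666) = 3*sqrt(74)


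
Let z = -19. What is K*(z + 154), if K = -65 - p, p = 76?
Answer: -19035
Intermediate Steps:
K = -141 (K = -65 - 1*76 = -65 - 76 = -141)
K*(z + 154) = -141*(-19 + 154) = -141*135 = -19035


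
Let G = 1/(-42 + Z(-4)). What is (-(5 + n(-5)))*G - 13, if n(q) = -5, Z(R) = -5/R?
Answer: -13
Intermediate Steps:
G = -4/163 (G = 1/(-42 - 5/(-4)) = 1/(-42 - 5*(-¼)) = 1/(-42 + 5/4) = 1/(-163/4) = -4/163 ≈ -0.024540)
(-(5 + n(-5)))*G - 13 = -(5 - 5)*(-4/163) - 13 = -1*0*(-4/163) - 13 = 0*(-4/163) - 13 = 0 - 13 = -13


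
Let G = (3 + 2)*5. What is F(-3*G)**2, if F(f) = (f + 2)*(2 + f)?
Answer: 28398241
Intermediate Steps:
G = 25 (G = 5*5 = 25)
F(f) = (2 + f)**2 (F(f) = (2 + f)*(2 + f) = (2 + f)**2)
F(-3*G)**2 = ((2 - 3*25)**2)**2 = ((2 - 75)**2)**2 = ((-73)**2)**2 = 5329**2 = 28398241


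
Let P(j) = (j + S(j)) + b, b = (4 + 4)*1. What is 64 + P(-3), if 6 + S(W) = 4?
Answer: 67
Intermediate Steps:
S(W) = -2 (S(W) = -6 + 4 = -2)
b = 8 (b = 8*1 = 8)
P(j) = 6 + j (P(j) = (j - 2) + 8 = (-2 + j) + 8 = 6 + j)
64 + P(-3) = 64 + (6 - 3) = 64 + 3 = 67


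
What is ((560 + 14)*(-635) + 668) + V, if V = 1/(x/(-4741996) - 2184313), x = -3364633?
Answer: -3768468328436949526/10358000144115 ≈ -3.6382e+5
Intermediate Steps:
V = -4741996/10358000144115 (V = 1/(-3364633/(-4741996) - 2184313) = 1/(-3364633*(-1/4741996) - 2184313) = 1/(3364633/4741996 - 2184313) = 1/(-10358000144115/4741996) = -4741996/10358000144115 ≈ -4.5781e-7)
((560 + 14)*(-635) + 668) + V = ((560 + 14)*(-635) + 668) - 4741996/10358000144115 = (574*(-635) + 668) - 4741996/10358000144115 = (-364490 + 668) - 4741996/10358000144115 = -363822 - 4741996/10358000144115 = -3768468328436949526/10358000144115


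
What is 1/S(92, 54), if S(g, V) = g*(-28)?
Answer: -1/2576 ≈ -0.00038820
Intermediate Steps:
S(g, V) = -28*g
1/S(92, 54) = 1/(-28*92) = 1/(-2576) = -1/2576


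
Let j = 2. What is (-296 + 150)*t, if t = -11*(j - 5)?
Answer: -4818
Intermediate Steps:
t = 33 (t = -11*(2 - 5) = -11*(-3) = 33)
(-296 + 150)*t = (-296 + 150)*33 = -146*33 = -4818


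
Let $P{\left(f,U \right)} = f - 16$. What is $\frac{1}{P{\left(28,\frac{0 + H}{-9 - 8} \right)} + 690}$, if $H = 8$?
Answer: $\frac{1}{702} \approx 0.0014245$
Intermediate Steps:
$P{\left(f,U \right)} = -16 + f$ ($P{\left(f,U \right)} = f - 16 = -16 + f$)
$\frac{1}{P{\left(28,\frac{0 + H}{-9 - 8} \right)} + 690} = \frac{1}{\left(-16 + 28\right) + 690} = \frac{1}{12 + 690} = \frac{1}{702}$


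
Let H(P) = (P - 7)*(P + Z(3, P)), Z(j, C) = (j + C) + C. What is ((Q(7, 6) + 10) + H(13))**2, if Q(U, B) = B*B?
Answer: 88804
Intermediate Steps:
Q(U, B) = B**2
Z(j, C) = j + 2*C (Z(j, C) = (C + j) + C = j + 2*C)
H(P) = (-7 + P)*(3 + 3*P) (H(P) = (P - 7)*(P + (3 + 2*P)) = (-7 + P)*(3 + 3*P))
((Q(7, 6) + 10) + H(13))**2 = ((6**2 + 10) + (-21 - 18*13 + 3*13**2))**2 = ((36 + 10) + (-21 - 234 + 3*169))**2 = (46 + (-21 - 234 + 507))**2 = (46 + 252)**2 = 298**2 = 88804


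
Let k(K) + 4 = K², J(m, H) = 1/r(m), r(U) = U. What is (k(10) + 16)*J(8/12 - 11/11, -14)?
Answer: -336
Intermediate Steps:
J(m, H) = 1/m
k(K) = -4 + K²
(k(10) + 16)*J(8/12 - 11/11, -14) = ((-4 + 10²) + 16)/(8/12 - 11/11) = ((-4 + 100) + 16)/(8*(1/12) - 11*1/11) = (96 + 16)/(⅔ - 1) = 112/(-⅓) = 112*(-3) = -336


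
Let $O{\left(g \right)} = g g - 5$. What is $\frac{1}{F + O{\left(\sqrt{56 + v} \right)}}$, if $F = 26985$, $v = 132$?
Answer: $\frac{1}{27168} \approx 3.6808 \cdot 10^{-5}$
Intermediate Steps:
$O{\left(g \right)} = -5 + g^{2}$ ($O{\left(g \right)} = g^{2} - 5 = -5 + g^{2}$)
$\frac{1}{F + O{\left(\sqrt{56 + v} \right)}} = \frac{1}{26985 - \left(5 - \left(\sqrt{56 + 132}\right)^{2}\right)} = \frac{1}{26985 - \left(5 - \left(\sqrt{188}\right)^{2}\right)} = \frac{1}{26985 - \left(5 - \left(2 \sqrt{47}\right)^{2}\right)} = \frac{1}{26985 + \left(-5 + 188\right)} = \frac{1}{26985 + 183} = \frac{1}{27168}$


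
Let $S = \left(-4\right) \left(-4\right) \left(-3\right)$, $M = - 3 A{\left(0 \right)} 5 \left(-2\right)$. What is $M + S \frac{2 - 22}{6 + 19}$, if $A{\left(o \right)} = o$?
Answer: $\frac{192}{5} \approx 38.4$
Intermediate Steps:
$M = 0$ ($M = - 3 \cdot 0 \cdot 5 \left(-2\right) = - 3 \cdot 0 \left(-10\right) = \left(-3\right) 0 = 0$)
$S = -48$ ($S = 16 \left(-3\right) = -48$)
$M + S \frac{2 - 22}{6 + 19} = 0 - 48 \frac{2 - 22}{6 + 19} = 0 - 48 \left(- \frac{20}{25}\right) = 0 - 48 \left(\left(-20\right) \frac{1}{25}\right) = 0 - - \frac{192}{5} = 0 + \frac{192}{5} = \frac{192}{5}$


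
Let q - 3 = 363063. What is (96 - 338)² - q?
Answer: -304502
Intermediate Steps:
q = 363066 (q = 3 + 363063 = 363066)
(96 - 338)² - q = (96 - 338)² - 1*363066 = (-242)² - 363066 = 58564 - 363066 = -304502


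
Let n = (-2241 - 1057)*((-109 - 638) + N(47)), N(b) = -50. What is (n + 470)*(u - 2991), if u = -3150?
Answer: -16144541616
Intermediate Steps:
n = 2628506 (n = (-2241 - 1057)*((-109 - 638) - 50) = -3298*(-747 - 50) = -3298*(-797) = 2628506)
(n + 470)*(u - 2991) = (2628506 + 470)*(-3150 - 2991) = 2628976*(-6141) = -16144541616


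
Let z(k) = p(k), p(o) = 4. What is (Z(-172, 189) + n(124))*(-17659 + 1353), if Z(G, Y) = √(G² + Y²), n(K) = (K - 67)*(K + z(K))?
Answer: -118968576 - 16306*√65305 ≈ -1.2314e+8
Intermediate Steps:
z(k) = 4
n(K) = (-67 + K)*(4 + K) (n(K) = (K - 67)*(K + 4) = (-67 + K)*(4 + K))
(Z(-172, 189) + n(124))*(-17659 + 1353) = (√((-172)² + 189²) + (-268 + 124² - 63*124))*(-17659 + 1353) = (√(29584 + 35721) + (-268 + 15376 - 7812))*(-16306) = (√65305 + 7296)*(-16306) = (7296 + √65305)*(-16306) = -118968576 - 16306*√65305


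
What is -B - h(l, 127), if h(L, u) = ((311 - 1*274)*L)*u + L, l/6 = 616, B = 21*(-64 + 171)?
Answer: -17373447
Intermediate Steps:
B = 2247 (B = 21*107 = 2247)
l = 3696 (l = 6*616 = 3696)
h(L, u) = L + 37*L*u (h(L, u) = ((311 - 274)*L)*u + L = (37*L)*u + L = 37*L*u + L = L + 37*L*u)
-B - h(l, 127) = -1*2247 - 3696*(1 + 37*127) = -2247 - 3696*(1 + 4699) = -2247 - 3696*4700 = -2247 - 1*17371200 = -2247 - 17371200 = -17373447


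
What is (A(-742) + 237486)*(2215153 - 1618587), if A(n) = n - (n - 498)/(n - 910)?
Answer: 58329217980492/413 ≈ 1.4123e+11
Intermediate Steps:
A(n) = n - (-498 + n)/(-910 + n)
(A(-742) + 237486)*(2215153 - 1618587) = ((498 + (-742)**2 - 911*(-742))/(-910 - 742) + 237486)*(2215153 - 1618587) = ((498 + 550564 + 675962)/(-1652) + 237486)*596566 = (-1/1652*1227024 + 237486)*596566 = (-306756/413 + 237486)*596566 = (97774962/413)*596566 = 58329217980492/413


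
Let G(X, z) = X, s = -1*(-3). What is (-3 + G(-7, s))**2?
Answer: 100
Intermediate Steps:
s = 3
(-3 + G(-7, s))**2 = (-3 - 7)**2 = (-10)**2 = 100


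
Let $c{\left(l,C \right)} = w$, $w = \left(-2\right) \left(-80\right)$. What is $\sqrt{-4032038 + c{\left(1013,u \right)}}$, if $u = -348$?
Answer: $i \sqrt{4031878} \approx 2008.0 i$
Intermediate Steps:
$w = 160$
$c{\left(l,C \right)} = 160$
$\sqrt{-4032038 + c{\left(1013,u \right)}} = \sqrt{-4032038 + 160} = \sqrt{-4031878} = i \sqrt{4031878}$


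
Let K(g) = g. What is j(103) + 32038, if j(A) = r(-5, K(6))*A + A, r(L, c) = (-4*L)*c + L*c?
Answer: 41411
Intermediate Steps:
r(L, c) = -3*L*c (r(L, c) = -4*L*c + L*c = -3*L*c)
j(A) = 91*A (j(A) = (-3*(-5)*6)*A + A = 90*A + A = 91*A)
j(103) + 32038 = 91*103 + 32038 = 9373 + 32038 = 41411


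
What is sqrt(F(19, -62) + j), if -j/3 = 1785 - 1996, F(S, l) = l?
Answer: sqrt(571) ≈ 23.896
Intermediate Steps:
j = 633 (j = -3*(1785 - 1996) = -3*(-211) = 633)
sqrt(F(19, -62) + j) = sqrt(-62 + 633) = sqrt(571)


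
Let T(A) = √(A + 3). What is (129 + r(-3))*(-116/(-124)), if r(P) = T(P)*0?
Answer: 3741/31 ≈ 120.68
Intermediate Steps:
T(A) = √(3 + A)
r(P) = 0 (r(P) = √(3 + P)*0 = 0)
(129 + r(-3))*(-116/(-124)) = (129 + 0)*(-116/(-124)) = 129*(-116*(-1/124)) = 129*(29/31) = 3741/31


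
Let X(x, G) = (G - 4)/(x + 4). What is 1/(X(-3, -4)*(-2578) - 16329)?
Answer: 1/4295 ≈ 0.00023283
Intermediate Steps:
X(x, G) = (-4 + G)/(4 + x)
1/(X(-3, -4)*(-2578) - 16329) = 1/(((-4 - 4)/(4 - 3))*(-2578) - 16329) = 1/((-8/1)*(-2578) - 16329) = 1/((1*(-8))*(-2578) - 16329) = 1/(-8*(-2578) - 16329) = 1/(20624 - 16329) = 1/4295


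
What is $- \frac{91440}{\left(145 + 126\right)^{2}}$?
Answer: $- \frac{91440}{73441} \approx -1.2451$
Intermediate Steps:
$- \frac{91440}{\left(145 + 126\right)^{2}} = - \frac{91440}{271^{2}} = - \frac{91440}{73441}$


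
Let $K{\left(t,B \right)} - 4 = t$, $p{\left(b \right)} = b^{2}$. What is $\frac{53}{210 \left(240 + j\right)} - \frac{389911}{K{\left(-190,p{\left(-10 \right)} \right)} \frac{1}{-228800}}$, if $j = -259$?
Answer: $- \frac{19775246157881}{41230} \approx -4.7963 \cdot 10^{8}$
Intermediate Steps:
$K{\left(t,B \right)} = 4 + t$
$\frac{53}{210 \left(240 + j\right)} - \frac{389911}{K{\left(-190,p{\left(-10 \right)} \right)} \frac{1}{-228800}} = \frac{53}{210 \left(240 - 259\right)} - \frac{389911}{\left(4 - 190\right) \frac{1}{-228800}} = \frac{53}{210 \left(-19\right)} - \frac{389911}{\left(-186\right) \left(- \frac{1}{228800}\right)} = \frac{53}{-3990} - \frac{389911}{\frac{93}{114400}} = 53 \left(- \frac{1}{3990}\right) - \frac{44605818400}{93} = - \frac{53}{3990} - \frac{44605818400}{93} = - \frac{19775246157881}{41230}$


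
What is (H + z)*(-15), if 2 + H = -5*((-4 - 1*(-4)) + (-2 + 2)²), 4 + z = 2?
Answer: 60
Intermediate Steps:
z = -2 (z = -4 + 2 = -2)
H = -2 (H = -2 - 5*((-4 - 1*(-4)) + (-2 + 2)²) = -2 - 5*((-4 + 4) + 0²) = -2 - 5*(0 + 0) = -2 - 5*0 = -2 + 0 = -2)
(H + z)*(-15) = (-2 - 2)*(-15) = -4*(-15) = 60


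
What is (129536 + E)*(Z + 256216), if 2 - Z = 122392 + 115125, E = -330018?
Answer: -3749213882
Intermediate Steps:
Z = -237515 (Z = 2 - (122392 + 115125) = 2 - 1*237517 = 2 - 237517 = -237515)
(129536 + E)*(Z + 256216) = (129536 - 330018)*(-237515 + 256216) = -200482*18701 = -3749213882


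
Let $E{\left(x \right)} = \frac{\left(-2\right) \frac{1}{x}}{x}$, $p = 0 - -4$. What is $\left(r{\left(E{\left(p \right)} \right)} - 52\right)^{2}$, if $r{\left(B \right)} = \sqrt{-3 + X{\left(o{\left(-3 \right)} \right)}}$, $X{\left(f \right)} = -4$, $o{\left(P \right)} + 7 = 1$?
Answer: $\left(52 - i \sqrt{7}\right)^{2} \approx 2697.0 - 275.16 i$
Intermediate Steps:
$o{\left(P \right)} = -6$ ($o{\left(P \right)} = -7 + 1 = -6$)
$p = 4$ ($p = 0 + 4 = 4$)
$E{\left(x \right)} = - \frac{2}{x^{2}}$
$r{\left(B \right)} = i \sqrt{7}$ ($r{\left(B \right)} = \sqrt{-3 - 4} = \sqrt{-7} = i \sqrt{7}$)
$\left(r{\left(E{\left(p \right)} \right)} - 52\right)^{2} = \left(i \sqrt{7} - 52\right)^{2} = \left(-52 + i \sqrt{7}\right)^{2}$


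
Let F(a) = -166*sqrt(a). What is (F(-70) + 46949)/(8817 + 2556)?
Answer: 46949/11373 - 166*I*sqrt(70)/11373 ≈ 4.1281 - 0.12212*I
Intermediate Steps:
(F(-70) + 46949)/(8817 + 2556) = (-166*I*sqrt(70) + 46949)/(8817 + 2556) = (-166*I*sqrt(70) + 46949)/11373 = (-166*I*sqrt(70) + 46949)*(1/11373) = (46949 - 166*I*sqrt(70))*(1/11373) = 46949/11373 - 166*I*sqrt(70)/11373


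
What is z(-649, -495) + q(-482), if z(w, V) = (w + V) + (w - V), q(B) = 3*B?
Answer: -2744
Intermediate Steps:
z(w, V) = 2*w (z(w, V) = (V + w) + (w - V) = 2*w)
z(-649, -495) + q(-482) = 2*(-649) + 3*(-482) = -1298 - 1446 = -2744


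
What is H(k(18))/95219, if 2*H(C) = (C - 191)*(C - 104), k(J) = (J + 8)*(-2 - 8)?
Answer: 82082/95219 ≈ 0.86203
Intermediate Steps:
k(J) = -80 - 10*J (k(J) = (8 + J)*(-10) = -80 - 10*J)
H(C) = (-191 + C)*(-104 + C)/2 (H(C) = ((C - 191)*(C - 104))/2 = ((-191 + C)*(-104 + C))/2 = (-191 + C)*(-104 + C)/2)
H(k(18))/95219 = (9932 + (-80 - 10*18)²/2 - 295*(-80 - 10*18)/2)/95219 = (9932 + (-80 - 180)²/2 - 295*(-80 - 180)/2)*(1/95219) = (9932 + (½)*(-260)² - 295/2*(-260))*(1/95219) = (9932 + (½)*67600 + 38350)*(1/95219) = (9932 + 33800 + 38350)*(1/95219) = 82082*(1/95219) = 82082/95219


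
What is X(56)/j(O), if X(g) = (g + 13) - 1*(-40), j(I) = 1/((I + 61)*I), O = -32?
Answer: -101152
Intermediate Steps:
j(I) = 1/(I*(61 + I)) (j(I) = 1/((61 + I)*I) = 1/(I*(61 + I)))
X(g) = 53 + g (X(g) = (13 + g) + 40 = 53 + g)
X(56)/j(O) = (53 + 56)/((1/((-32)*(61 - 32)))) = 109/((-1/32/29)) = 109/((-1/32*1/29)) = 109/(-1/928) = 109*(-928) = -101152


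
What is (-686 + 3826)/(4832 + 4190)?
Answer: 1570/4511 ≈ 0.34804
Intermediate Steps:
(-686 + 3826)/(4832 + 4190) = 3140/9022 = 3140*(1/9022) = 1570/4511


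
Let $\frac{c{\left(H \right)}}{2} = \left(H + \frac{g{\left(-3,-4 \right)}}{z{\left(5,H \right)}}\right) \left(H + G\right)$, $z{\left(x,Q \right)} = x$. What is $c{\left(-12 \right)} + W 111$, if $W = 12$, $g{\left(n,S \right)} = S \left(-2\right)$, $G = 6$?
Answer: $\frac{7284}{5} \approx 1456.8$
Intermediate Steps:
$g{\left(n,S \right)} = - 2 S$
$c{\left(H \right)} = 2 \left(6 + H\right) \left(\frac{8}{5} + H\right)$ ($c{\left(H \right)} = 2 \left(H + \frac{\left(-2\right) \left(-4\right)}{5}\right) \left(H + 6\right) = 2 \left(H + 8 \cdot \frac{1}{5}\right) \left(6 + H\right) = 2 \left(H + \frac{8}{5}\right) \left(6 + H\right) = 2 \left(\frac{8}{5} + H\right) \left(6 + H\right) = 2 \left(6 + H\right) \left(\frac{8}{5} + H\right)$)
$c{\left(-12 \right)} + W 111 = \left(\frac{96}{5} + 2 \left(-12\right)^{2} + \frac{76}{5} \left(-12\right)\right) + 12 \cdot 111 = \left(\frac{96}{5} + 2 \cdot 144 - \frac{912}{5}\right) + 1332 = \left(\frac{96}{5} + 288 - \frac{912}{5}\right) + 1332 = \frac{624}{5} + 1332 = \frac{7284}{5}$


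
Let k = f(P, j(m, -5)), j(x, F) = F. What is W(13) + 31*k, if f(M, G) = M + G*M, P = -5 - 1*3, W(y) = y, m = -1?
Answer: 1005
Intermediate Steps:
P = -8 (P = -5 - 3 = -8)
k = 32 (k = -8*(1 - 5) = -8*(-4) = 32)
W(13) + 31*k = 13 + 31*32 = 13 + 992 = 1005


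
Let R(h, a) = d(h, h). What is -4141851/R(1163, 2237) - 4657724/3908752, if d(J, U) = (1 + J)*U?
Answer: -234320608395/55118777734 ≈ -4.2512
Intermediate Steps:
d(J, U) = U*(1 + J)
R(h, a) = h*(1 + h)
-4141851/R(1163, 2237) - 4657724/3908752 = -4141851*1/(1163*(1 + 1163)) - 4657724/3908752 = -4141851/(1163*1164) - 4657724*1/3908752 = -4141851/1353732 - 1164431/977188 = -4141851*1/1353732 - 1164431/977188 = -1380617/451244 - 1164431/977188 = -234320608395/55118777734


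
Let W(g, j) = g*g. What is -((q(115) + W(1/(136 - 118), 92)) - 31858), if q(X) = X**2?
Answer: 6037091/324 ≈ 18633.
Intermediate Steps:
W(g, j) = g**2
-((q(115) + W(1/(136 - 118), 92)) - 31858) = -((115**2 + (1/(136 - 118))**2) - 31858) = -((13225 + (1/18)**2) - 31858) = -((13225 + 1/324) - 31858) = -(4284901/324 - 31858) = -1*(-6037091/324) = 6037091/324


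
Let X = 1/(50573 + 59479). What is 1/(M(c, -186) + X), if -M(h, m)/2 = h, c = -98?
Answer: 110052/21570193 ≈ 0.0051020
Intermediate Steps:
X = 1/110052 ≈ 9.0866e-6
M(h, m) = -2*h
1/(M(c, -186) + X) = 1/(-2*(-98) + 1/110052) = 1/(196 + 1/110052) = 1/(21570193/110052) = 110052/21570193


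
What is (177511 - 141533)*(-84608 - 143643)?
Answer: -8212014478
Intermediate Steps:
(177511 - 141533)*(-84608 - 143643) = 35978*(-228251) = -8212014478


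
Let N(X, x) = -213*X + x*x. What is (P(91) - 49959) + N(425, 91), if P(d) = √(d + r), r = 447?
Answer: -132203 + √538 ≈ -1.3218e+5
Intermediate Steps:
N(X, x) = x² - 213*X (N(X, x) = -213*X + x² = x² - 213*X)
P(d) = √(447 + d) (P(d) = √(d + 447) = √(447 + d))
(P(91) - 49959) + N(425, 91) = (√(447 + 91) - 49959) + (91² - 213*425) = (√538 - 49959) + (8281 - 90525) = (-49959 + √538) - 82244 = -132203 + √538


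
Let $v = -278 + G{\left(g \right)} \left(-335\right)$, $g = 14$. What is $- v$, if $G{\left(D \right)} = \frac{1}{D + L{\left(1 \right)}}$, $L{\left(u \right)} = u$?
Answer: $\frac{901}{3} \approx 300.33$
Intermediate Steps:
$G{\left(D \right)} = \frac{1}{1 + D}$ ($G{\left(D \right)} = \frac{1}{D + 1} = \frac{1}{1 + D}$)
$v = - \frac{901}{3}$ ($v = -278 + \frac{1}{1 + 14} \left(-335\right) = -278 + \frac{1}{15} \left(-335\right) = -278 - \frac{67}{3} = - \frac{901}{3} \approx -300.33$)
$- v = \left(-1\right) \left(- \frac{901}{3}\right) = \frac{901}{3}$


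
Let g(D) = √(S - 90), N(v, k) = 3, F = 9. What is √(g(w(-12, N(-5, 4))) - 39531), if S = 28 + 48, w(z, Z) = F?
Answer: √(-39531 + I*√14) ≈ 0.0094 + 198.82*I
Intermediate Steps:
w(z, Z) = 9
S = 76
g(D) = I*√14 (g(D) = √(76 - 90) = √(-14) = I*√14)
√(g(w(-12, N(-5, 4))) - 39531) = √(I*√14 - 39531) = √(-39531 + I*√14)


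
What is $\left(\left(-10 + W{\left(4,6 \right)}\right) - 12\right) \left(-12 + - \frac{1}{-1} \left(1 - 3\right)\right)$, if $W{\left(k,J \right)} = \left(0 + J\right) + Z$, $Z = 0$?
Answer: $224$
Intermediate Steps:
$W{\left(k,J \right)} = J$ ($W{\left(k,J \right)} = \left(0 + J\right) + 0 = J + 0 = J$)
$\left(\left(-10 + W{\left(4,6 \right)}\right) - 12\right) \left(-12 + - \frac{1}{-1} \left(1 - 3\right)\right) = \left(\left(-10 + 6\right) - 12\right) \left(-12 + - \frac{1}{-1} \left(1 - 3\right)\right) = \left(-4 - 12\right) \left(-12 + \left(-1\right) \left(-1\right) \left(-2\right)\right) = - 16 \left(-12 + 1 \left(-2\right)\right) = - 16 \left(-12 - 2\right) = \left(-16\right) \left(-14\right) = 224$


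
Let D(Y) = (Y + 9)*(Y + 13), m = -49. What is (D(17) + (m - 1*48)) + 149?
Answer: 832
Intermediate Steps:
D(Y) = (9 + Y)*(13 + Y)
(D(17) + (m - 1*48)) + 149 = ((117 + 17² + 22*17) + (-49 - 1*48)) + 149 = ((117 + 289 + 374) + (-49 - 48)) + 149 = (780 - 97) + 149 = 683 + 149 = 832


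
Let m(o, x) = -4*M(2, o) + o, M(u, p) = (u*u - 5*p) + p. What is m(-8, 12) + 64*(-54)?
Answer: -3608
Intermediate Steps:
M(u, p) = u**2 - 4*p (M(u, p) = (u**2 - 5*p) + p = u**2 - 4*p)
m(o, x) = -16 + 17*o (m(o, x) = -4*(2**2 - 4*o) + o = -4*(4 - 4*o) + o = (-16 + 16*o) + o = -16 + 17*o)
m(-8, 12) + 64*(-54) = (-16 + 17*(-8)) + 64*(-54) = (-16 - 136) - 3456 = -152 - 3456 = -3608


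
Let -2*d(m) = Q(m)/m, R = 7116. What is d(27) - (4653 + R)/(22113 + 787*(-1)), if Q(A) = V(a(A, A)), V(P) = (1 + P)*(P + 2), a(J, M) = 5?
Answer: -255203/191934 ≈ -1.3296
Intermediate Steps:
V(P) = (1 + P)*(2 + P)
Q(A) = 42 (Q(A) = 2 + 5**2 + 3*5 = 2 + 25 + 15 = 42)
d(m) = -21/m
d(27) - (4653 + R)/(22113 + 787*(-1)) = -21/27 - (4653 + 7116)/(22113 + 787*(-1)) = -21*1/27 - 11769/(22113 - 787) = -7/9 - 11769/21326 = -255203/191934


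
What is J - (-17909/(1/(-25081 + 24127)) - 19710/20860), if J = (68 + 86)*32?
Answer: -35629416217/2086 ≈ -1.7080e+7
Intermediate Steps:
J = 4928 (J = 154*32 = 4928)
J - (-17909/(1/(-25081 + 24127)) - 19710/20860) = 4928 - (-17909/(1/(-25081 + 24127)) - 19710/20860) = 4928 - (-17909/(1/(-954)) - 19710*1/20860) = 4928 - (-17909/(-1/954) - 1971/2086) = 4928 - (-17909*(-954) - 1971/2086) = 4928 - (17085186 - 1971/2086) = 4928 - 1*35639696025/2086 = 4928 - 35639696025/2086 = -35629416217/2086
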